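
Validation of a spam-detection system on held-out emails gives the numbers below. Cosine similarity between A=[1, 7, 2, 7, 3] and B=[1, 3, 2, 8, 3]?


A·B = 1·1 + 7·3 + 2·2 + 7·8 + 3·3 = 91
‖A‖ = √112 = 10.583, ‖B‖ = √87 = 9.3274
cos = 91/(√112·√87) = 91/√9744 = 0.9219

0.9219


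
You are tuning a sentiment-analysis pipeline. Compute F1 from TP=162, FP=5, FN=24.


Precision = 162/167 = 0.9701
Recall = 162/186 = 0.871
F1 = 2·P·R/(P+R) = 2·TP/(2·TP+FP+FN) = 324/(324+5+24) = 324/353 = 0.9178

0.9178


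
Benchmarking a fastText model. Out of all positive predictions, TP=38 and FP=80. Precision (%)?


Precision = TP/(TP+FP)
= 38/(38+80)
= 38/118 = 32.2%

32.2%


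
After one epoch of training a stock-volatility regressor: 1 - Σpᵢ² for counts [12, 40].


Probabilities: [12/52, 40/52] ≈ [0.2308, 0.7692]
Σpᵢ² = (144 + 1600)/52² = 1744/2704
Gini = 1 - Σpᵢ² = 1 - 1744/2704 = 0.355

0.355


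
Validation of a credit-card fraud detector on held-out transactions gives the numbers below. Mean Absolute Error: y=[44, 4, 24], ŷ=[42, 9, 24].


Absolute errors: |44-42|=2, |4-9|=5, |24-24|=0
Sum = 7
MAE = 7/3 = 7/3

7/3


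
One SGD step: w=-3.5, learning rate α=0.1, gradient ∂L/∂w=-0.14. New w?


w_new = w - α·∇
= -3.5 - 0.1·-0.14
= -3.5 + 0.014
= -3.486

-3.486


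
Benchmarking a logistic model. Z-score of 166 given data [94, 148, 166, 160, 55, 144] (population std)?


μ = 127.8333, σ = 40.0184
z = (166 - 127.8333)/40.0184 = 0.9537

0.9537


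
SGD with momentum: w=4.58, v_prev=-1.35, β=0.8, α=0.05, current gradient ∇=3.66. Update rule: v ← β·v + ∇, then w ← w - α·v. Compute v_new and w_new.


v_new = 0.8·-1.35 + 3.66 = -1.08 + 3.66 = 2.58
w_new = 4.58 - 0.05·2.58 = 4.58 - 0.129 = 4.451

v_new=2.58, w_new=4.451


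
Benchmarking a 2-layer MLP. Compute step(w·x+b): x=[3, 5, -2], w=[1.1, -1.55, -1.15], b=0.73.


z = (3)·(1.1) + (5)·(-1.55) + (-2)·(-1.15) + 0.73
  = -1.42
step(z) = 0 (z<0)

0


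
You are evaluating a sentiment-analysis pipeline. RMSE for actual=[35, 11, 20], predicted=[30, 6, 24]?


MSE = 66/3 = 22
RMSE = √(66/3) = 4.6904

4.6904


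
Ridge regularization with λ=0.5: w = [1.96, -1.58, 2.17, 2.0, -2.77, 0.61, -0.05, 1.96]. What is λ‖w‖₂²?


‖w‖₂² = (1.96)² + (-1.58)² + (2.17)² + (2.0)² + (-2.77)² + (0.61)² + (-0.05)² + (1.96)²
     = 3.8416 + 2.4964 + 4.7089 + 4 + 7.6729 + 0.3721 + 0.0025 + 3.8416
     = 26.936
λ·‖w‖₂² = 0.5·26.936 = 13.468

13.468


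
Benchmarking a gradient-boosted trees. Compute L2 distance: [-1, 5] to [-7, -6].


d = √((-1+ 7)² + (5+ 6)²)
  = √(36 + 121)
  = √157 = 12.53

12.53


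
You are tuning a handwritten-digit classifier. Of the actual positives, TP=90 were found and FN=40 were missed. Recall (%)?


Recall = TP/(TP+FN)
= 90/(90+40)
= 90/130 = 69.23%

69.23%


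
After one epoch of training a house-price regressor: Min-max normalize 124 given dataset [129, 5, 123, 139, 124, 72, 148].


min=5, max=148
(124-5)/(148-5) = 119/143 = 0.8322

0.8322


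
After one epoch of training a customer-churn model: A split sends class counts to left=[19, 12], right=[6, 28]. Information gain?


Parent = [25, 40], H_parent = 0.9612
H_left = 0.9629 (n=31), H_right = 0.6723 (n=34)
H_children = (31/65)·0.9629 + (34/65)·0.6723 = 0.8109
IG = 0.9612 - 0.8109 = 0.1503

0.1503


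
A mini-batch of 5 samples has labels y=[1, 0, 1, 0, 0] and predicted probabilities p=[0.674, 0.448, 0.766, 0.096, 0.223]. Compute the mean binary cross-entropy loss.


L[0] = -ln(0.674) = 0.3945
L[1] = -ln(1-0.448) = -ln(0.552) = 0.5942
L[2] = -ln(0.766) = 0.2666
L[3] = -ln(1-0.096) = -ln(0.904) = 0.1009
L[4] = -ln(1-0.223) = -ln(0.777) = 0.2523
mean = (0.3945 + 0.5942 + 0.2666 + 0.1009 + 0.2523)/5 = 0.3217

0.3217


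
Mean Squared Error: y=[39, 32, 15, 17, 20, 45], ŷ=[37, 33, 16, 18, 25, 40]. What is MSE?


Squared errors: (39-37)²=4, (32-33)²=1, (15-16)²=1, (17-18)²=1, (20-25)²=25, (45-40)²=25
Sum = 57
MSE = 57/6 = 19/2

19/2


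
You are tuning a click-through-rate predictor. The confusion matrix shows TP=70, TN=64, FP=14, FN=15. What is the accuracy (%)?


Accuracy = (TP+TN)/(TP+TN+FP+FN)
= (70+64)/(163)
= 134/163 = 82.21%

82.21%


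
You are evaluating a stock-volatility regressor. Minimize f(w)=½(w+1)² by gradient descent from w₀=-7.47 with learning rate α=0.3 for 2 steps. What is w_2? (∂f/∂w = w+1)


step 1: grad = -7.47+1 = -6.47; w = -7.47 - 0.3·(-6.47) = -5.529
step 2: grad = -5.529+1 = -4.529; w = -5.529 - 0.3·(-4.529) = -4.1703

-4.1703


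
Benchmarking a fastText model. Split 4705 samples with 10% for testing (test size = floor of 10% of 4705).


Test = ⌊4705·10/100⌋ = 470
Train = 4705 - 470 = 4235

Train: 4235, Test: 470


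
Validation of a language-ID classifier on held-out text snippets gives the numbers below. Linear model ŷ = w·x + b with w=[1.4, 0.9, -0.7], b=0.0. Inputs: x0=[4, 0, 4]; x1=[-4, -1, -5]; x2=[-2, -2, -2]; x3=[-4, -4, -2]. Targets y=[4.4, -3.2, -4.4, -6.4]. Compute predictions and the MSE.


ŷ0 = (1.4)·(4) + (0.9)·(0) + (-0.7)·(4) + 0.0 = 2.8
ŷ1 = (1.4)·(-4) + (0.9)·(-1) + (-0.7)·(-5) + 0.0 = -3.0
ŷ2 = (1.4)·(-2) + (0.9)·(-2) + (-0.7)·(-2) + 0.0 = -3.2
ŷ3 = (1.4)·(-4) + (0.9)·(-4) + (-0.7)·(-2) + 0.0 = -7.8
errors² = [2.56, 0.04, 1.44, 1.96]
MSE = 6.0000/4 = 1.5

1.5


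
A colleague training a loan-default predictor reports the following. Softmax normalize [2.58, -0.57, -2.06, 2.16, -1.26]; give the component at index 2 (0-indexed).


Exponentials: e^2.58=13.1971, e^-0.57=0.5655, e^-2.06=0.1275, e^2.16=8.6711, e^-1.26=0.2837
Sum = 22.8449
Softmax = [0.5777, 0.0248, 0.0056, 0.3796, 0.0124]
p[2] = 0.1275/22.8449 = 0.0056

0.0056


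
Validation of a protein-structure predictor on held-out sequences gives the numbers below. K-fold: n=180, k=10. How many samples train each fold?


Fold size = 180/10 = 18
Training per fold = 180 - 18 = 162

162


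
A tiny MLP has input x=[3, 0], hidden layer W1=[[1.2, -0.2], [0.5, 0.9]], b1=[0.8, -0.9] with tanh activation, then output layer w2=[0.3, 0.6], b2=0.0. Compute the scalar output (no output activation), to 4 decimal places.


z1[0] = (1.2)·(3) + (-0.2)·(0) + 0.8 = 4.4
z1[1] = (0.5)·(3) + (0.9)·(0) - 0.9 = 0.6
h = tanh(z1) = [0.9997, 0.537]
output = (0.3)·(0.9997) + (0.6)·(0.537) + 0.0 = 0.6221

0.6221


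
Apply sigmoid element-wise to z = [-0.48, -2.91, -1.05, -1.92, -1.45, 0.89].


σ(-0.48) = 1/(1+e^0.48) = 0.3823
σ(-2.91) = 1/(1+e^2.91) = 0.0517
σ(-1.05) = 1/(1+e^1.05) = 0.2592
σ(-1.92) = 1/(1+e^1.92) = 0.1279
σ(-1.45) = 1/(1+e^1.45) = 0.19
σ(0.89) = 1/(1+e^-0.89) = 0.7089
result = [0.3823, 0.0517, 0.2592, 0.1279, 0.19, 0.7089]

[0.3823, 0.0517, 0.2592, 0.1279, 0.19, 0.7089]


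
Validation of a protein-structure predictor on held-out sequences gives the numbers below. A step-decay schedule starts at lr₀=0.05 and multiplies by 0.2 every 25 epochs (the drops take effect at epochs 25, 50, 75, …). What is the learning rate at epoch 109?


n_drops = ⌊109/25⌋ = 4
lr = 0.05·0.2^4 = 0.05·0.0016 = 0.00008

0.00008


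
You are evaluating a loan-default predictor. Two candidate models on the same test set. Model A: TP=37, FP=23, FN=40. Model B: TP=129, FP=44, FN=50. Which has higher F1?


Model A: P=37/60=0.6167, R=37/77=0.4805, F1=2PR/(P+R)=2TP/(2TP+FP+FN)=74/137=0.5401
Model B: P=129/173=0.7457, R=129/179=0.7207, F1=2PR/(P+R)=2TP/(2TP+FP+FN)=258/352=0.733
0.5401 < 0.733 → Model B

Model B


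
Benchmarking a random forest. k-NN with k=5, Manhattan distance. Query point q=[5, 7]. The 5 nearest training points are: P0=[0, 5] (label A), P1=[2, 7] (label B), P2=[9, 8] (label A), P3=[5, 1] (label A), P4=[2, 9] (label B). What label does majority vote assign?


d(q,P0) = 7  (label A)
d(q,P1) = 3  (label B)
d(q,P2) = 5  (label A)
d(q,P3) = 6  (label A)
d(q,P4) = 5  (label B)
Votes: A=3, B=2
Majority → A

A


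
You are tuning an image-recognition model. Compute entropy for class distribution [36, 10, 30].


Probabilities: [36/76, 10/76, 30/76] ≈ [0.4737, 0.1316, 0.3947]
H = -((36/76)·log₂(36/76) + (10/76)·log₂(10/76) + (30/76)·log₂(30/76))
  = 1.425 bits

1.425 bits


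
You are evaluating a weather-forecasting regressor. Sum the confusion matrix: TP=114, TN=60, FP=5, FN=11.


Total = TP + TN + FP + FN
= 114 + 60 + 5 + 11
= 190
(Predicted positive: 119, predicted negative: 71)

190


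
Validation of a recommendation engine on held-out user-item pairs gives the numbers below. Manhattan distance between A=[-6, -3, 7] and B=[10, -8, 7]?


d = |-6-10| + |-3+ 8| + |7-7|
  = 16 + 5 + 0
  = 21

21


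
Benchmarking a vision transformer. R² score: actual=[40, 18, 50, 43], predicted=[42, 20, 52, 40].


ȳ = 37.75
SS_res = Σ(y-ŷ)² = 21
SS_tot = Σ(y-ȳ)² = 572.75
R² = 1 - SS_res/SS_tot = 1 - 0.0367 = 0.9633

0.9633


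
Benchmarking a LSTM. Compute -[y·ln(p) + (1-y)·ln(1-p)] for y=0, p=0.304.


BCE = -[y·ln(p) + (1-y)·ln(1-p)]
= -0 - 1·ln(1-0.304)
= -ln(0.696) = 0.3624

0.3624


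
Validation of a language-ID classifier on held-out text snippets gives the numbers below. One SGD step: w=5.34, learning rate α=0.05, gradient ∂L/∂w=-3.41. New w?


w_new = w - α·∇
= 5.34 - 0.05·-3.41
= 5.34 + 0.1705
= 5.5105

5.5105


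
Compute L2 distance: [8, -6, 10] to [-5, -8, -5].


d = √((8+ 5)² + (-6+ 8)² + (10+ 5)²)
  = √(169 + 4 + 225)
  = √398 = 19.9499

19.9499


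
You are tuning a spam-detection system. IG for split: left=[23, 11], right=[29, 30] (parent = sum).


Parent = [52, 41], H_parent = 0.9899
H_left = 0.9082 (n=34), H_right = 0.9998 (n=59)
H_children = (34/93)·0.9082 + (59/93)·0.9998 = 0.9663
IG = 0.9899 - 0.9663 = 0.0236

0.0236


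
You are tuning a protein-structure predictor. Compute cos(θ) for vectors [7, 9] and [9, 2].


A·B = 7·9 + 9·2 = 81
‖A‖ = √130 = 11.4018, ‖B‖ = √85 = 9.2195
cos = 81/(√130·√85) = 81/√11050 = 0.7706

0.7706


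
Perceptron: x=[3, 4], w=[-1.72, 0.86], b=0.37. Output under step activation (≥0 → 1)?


z = (3)·(-1.72) + (4)·(0.86) + 0.37
  = -1.35
step(z) = 0 (z<0)

0


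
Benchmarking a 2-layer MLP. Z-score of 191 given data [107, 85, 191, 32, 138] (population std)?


μ = 110.6, σ = 53.0306
z = (191 - 110.6)/53.0306 = 1.5161

1.5161


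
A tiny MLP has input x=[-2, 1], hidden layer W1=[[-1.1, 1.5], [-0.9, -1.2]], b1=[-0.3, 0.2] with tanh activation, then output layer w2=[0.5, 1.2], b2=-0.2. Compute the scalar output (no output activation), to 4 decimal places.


z1[0] = (-1.1)·(-2) + (1.5)·(1) - 0.3 = 3.4
z1[1] = (-0.9)·(-2) + (-1.2)·(1) + 0.2 = 0.8
h = tanh(z1) = [0.9978, 0.664]
output = (0.5)·(0.9978) + (1.2)·(0.664) - 0.2 = 1.0957

1.0957


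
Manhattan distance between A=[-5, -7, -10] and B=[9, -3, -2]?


d = |-5-9| + |-7+ 3| + |-10+ 2|
  = 14 + 4 + 8
  = 26

26


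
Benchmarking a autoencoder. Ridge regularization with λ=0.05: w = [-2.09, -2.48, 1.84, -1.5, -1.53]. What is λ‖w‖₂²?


‖w‖₂² = (-2.09)² + (-2.48)² + (1.84)² + (-1.5)² + (-1.53)²
     = 4.3681 + 6.1504 + 3.3856 + 2.25 + 2.3409
     = 18.495
λ·‖w‖₂² = 0.05·18.495 = 0.92475

0.92475


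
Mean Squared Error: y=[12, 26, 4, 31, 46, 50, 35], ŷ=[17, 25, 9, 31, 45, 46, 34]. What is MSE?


Squared errors: (12-17)²=25, (26-25)²=1, (4-9)²=25, (31-31)²=0, (46-45)²=1, (50-46)²=16, (35-34)²=1
Sum = 69
MSE = 69/7 = 69/7

69/7


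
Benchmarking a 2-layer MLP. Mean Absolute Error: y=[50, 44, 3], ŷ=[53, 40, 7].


Absolute errors: |50-53|=3, |44-40|=4, |3-7|=4
Sum = 11
MAE = 11/3 = 11/3

11/3


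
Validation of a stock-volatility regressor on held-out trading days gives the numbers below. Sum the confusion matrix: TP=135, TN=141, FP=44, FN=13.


Total = TP + TN + FP + FN
= 135 + 141 + 44 + 13
= 333
(Predicted positive: 179, predicted negative: 154)

333


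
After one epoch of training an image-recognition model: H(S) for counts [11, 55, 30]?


Probabilities: [11/96, 55/96, 30/96] ≈ [0.1146, 0.5729, 0.3125]
H = -((11/96)·log₂(11/96) + (55/96)·log₂(55/96) + (30/96)·log₂(30/96))
  = 1.3429 bits

1.3429 bits


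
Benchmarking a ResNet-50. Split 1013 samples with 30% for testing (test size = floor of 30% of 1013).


Test = ⌊1013·30/100⌋ = 303
Train = 1013 - 303 = 710

Train: 710, Test: 303


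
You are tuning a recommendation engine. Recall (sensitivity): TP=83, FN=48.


Recall = TP/(TP+FN)
= 83/(83+48)
= 83/131 = 63.36%

63.36%


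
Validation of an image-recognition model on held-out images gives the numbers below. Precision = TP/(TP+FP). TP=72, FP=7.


Precision = TP/(TP+FP)
= 72/(72+7)
= 72/79 = 91.14%

91.14%


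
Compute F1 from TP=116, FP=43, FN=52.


Precision = 116/159 = 0.7296
Recall = 116/168 = 0.6905
F1 = 2·P·R/(P+R) = 2·TP/(2·TP+FP+FN) = 232/(232+43+52) = 232/327 = 0.7095

0.7095


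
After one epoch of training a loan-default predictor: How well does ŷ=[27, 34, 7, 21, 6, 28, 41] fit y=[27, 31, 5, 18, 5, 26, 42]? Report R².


ȳ = 22
SS_res = Σ(y-ŷ)² = 28
SS_tot = Σ(y-ȳ)² = 1116
R² = 1 - SS_res/SS_tot = 1 - 0.0251 = 0.9749

0.9749


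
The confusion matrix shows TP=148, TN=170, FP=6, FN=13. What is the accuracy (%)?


Accuracy = (TP+TN)/(TP+TN+FP+FN)
= (148+170)/(337)
= 318/337 = 94.36%

94.36%


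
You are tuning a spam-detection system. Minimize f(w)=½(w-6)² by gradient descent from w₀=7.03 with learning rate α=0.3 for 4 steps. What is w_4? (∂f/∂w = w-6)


step 1: grad = 7.03-6 = 1.03; w = 7.03 - 0.3·(1.03) = 6.721
step 2: grad = 6.721-6 = 0.721; w = 6.721 - 0.3·(0.721) = 6.5047
step 3: grad = 6.5047-6 = 0.5047; w = 6.5047 - 0.3·(0.5047) = 6.35329
step 4: grad = 6.35329-6 = 0.35329; w = 6.35329 - 0.3·(0.35329) = 6.247303

6.247303


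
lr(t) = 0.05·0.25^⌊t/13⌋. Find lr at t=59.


n_drops = ⌊59/13⌋ = 4
lr = 0.05·0.25^4 = 0.05·0.00390625 = 0.0001953125

0.0001953125


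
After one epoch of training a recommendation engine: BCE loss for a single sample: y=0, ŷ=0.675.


BCE = -[y·ln(p) + (1-y)·ln(1-p)]
= -0 - 1·ln(1-0.675)
= -ln(0.325) = 1.1239

1.1239


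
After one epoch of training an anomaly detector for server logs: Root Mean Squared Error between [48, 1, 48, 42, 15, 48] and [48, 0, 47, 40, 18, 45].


MSE = 24/6 = 4
RMSE = √(24/6) = 2.0

2.0


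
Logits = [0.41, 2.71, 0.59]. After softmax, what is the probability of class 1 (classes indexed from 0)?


Exponentials: e^0.41=1.5068, e^2.71=15.0293, e^0.59=1.804
Sum = 18.3401
Softmax = [0.0822, 0.8195, 0.0984]
p[1] = 15.0293/18.3401 = 0.8195

0.8195


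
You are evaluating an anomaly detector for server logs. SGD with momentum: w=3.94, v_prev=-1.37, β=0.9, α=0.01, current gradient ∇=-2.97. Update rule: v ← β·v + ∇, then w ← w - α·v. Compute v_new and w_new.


v_new = 0.9·-1.37 - 2.97 = -1.233 - 2.97 = -4.203
w_new = 3.94 - 0.01·-4.203 = 3.94 + 0.04203 = 3.98203

v_new=-4.203, w_new=3.98203


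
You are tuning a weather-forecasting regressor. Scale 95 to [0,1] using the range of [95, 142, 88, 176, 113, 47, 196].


min=47, max=196
(95-47)/(196-47) = 48/149 = 0.3221

0.3221


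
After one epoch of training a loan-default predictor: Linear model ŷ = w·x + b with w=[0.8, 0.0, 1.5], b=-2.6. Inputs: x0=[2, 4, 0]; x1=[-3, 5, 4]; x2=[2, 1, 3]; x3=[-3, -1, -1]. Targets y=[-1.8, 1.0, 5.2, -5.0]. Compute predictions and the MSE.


ŷ0 = (0.8)·(2) + (0.0)·(4) + (1.5)·(0) - 2.6 = -1.0
ŷ1 = (0.8)·(-3) + (0.0)·(5) + (1.5)·(4) - 2.6 = 1.0
ŷ2 = (0.8)·(2) + (0.0)·(1) + (1.5)·(3) - 2.6 = 3.5
ŷ3 = (0.8)·(-3) + (0.0)·(-1) + (1.5)·(-1) - 2.6 = -6.5
errors² = [0.64, 0.0, 2.89, 2.25]
MSE = 5.7800/4 = 1.445

1.445


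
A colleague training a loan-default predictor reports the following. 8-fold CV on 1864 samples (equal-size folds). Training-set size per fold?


Fold size = 1864/8 = 233
Training per fold = 1864 - 233 = 1631

1631


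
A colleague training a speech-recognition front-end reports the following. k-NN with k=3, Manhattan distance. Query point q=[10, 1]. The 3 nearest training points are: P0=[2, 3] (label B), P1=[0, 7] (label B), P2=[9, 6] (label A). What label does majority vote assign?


d(q,P0) = 10  (label B)
d(q,P1) = 16  (label B)
d(q,P2) = 6  (label A)
Votes: A=1, B=2
Majority → B

B


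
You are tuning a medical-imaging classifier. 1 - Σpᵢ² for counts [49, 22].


Probabilities: [49/71, 22/71] ≈ [0.6901, 0.3099]
Σpᵢ² = (2401 + 484)/71² = 2885/5041
Gini = 1 - Σpᵢ² = 1 - 2885/5041 = 0.4277

0.4277


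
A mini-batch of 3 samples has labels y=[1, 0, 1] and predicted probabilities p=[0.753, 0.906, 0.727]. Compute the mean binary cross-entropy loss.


L[0] = -ln(0.753) = 0.2837
L[1] = -ln(1-0.906) = -ln(0.094) = 2.3645
L[2] = -ln(0.727) = 0.3188
mean = (0.2837 + 2.3645 + 0.3188)/3 = 0.989

0.989


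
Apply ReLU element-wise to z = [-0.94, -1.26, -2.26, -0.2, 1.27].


ReLU(-0.94) = max(0, -0.94) = 0.0
ReLU(-1.26) = max(0, -1.26) = 0.0
ReLU(-2.26) = max(0, -2.26) = 0.0
ReLU(-0.2) = max(0, -0.2) = 0.0
ReLU(1.27) = max(0, 1.27) = 1.27
result = [0.0, 0.0, 0.0, 0.0, 1.27]

[0.0, 0.0, 0.0, 0.0, 1.27]


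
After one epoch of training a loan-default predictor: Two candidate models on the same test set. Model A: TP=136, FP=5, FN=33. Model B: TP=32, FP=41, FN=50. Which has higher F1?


Model A: P=136/141=0.9645, R=136/169=0.8047, F1=2PR/(P+R)=2TP/(2TP+FP+FN)=272/310=0.8774
Model B: P=32/73=0.4384, R=32/82=0.3902, F1=2PR/(P+R)=2TP/(2TP+FP+FN)=64/155=0.4129
0.8774 > 0.4129 → Model A

Model A


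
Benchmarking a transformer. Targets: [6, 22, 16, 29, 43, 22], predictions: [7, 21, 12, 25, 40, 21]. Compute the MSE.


Squared errors: (6-7)²=1, (22-21)²=1, (16-12)²=16, (29-25)²=16, (43-40)²=9, (22-21)²=1
Sum = 44
MSE = 44/6 = 22/3

22/3


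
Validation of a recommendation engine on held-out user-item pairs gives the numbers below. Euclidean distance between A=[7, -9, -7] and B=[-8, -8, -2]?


d = √((7+ 8)² + (-9+ 8)² + (-7+ 2)²)
  = √(225 + 1 + 25)
  = √251 = 15.843

15.843


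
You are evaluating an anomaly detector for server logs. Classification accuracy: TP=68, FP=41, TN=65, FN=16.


Accuracy = (TP+TN)/(TP+TN+FP+FN)
= (68+65)/(190)
= 133/190 = 70.0%

70.0%


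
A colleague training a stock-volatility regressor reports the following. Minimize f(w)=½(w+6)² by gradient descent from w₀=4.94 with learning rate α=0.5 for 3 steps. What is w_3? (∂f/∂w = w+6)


step 1: grad = 4.94+6 = 10.94; w = 4.94 - 0.5·(10.94) = -0.53
step 2: grad = -0.53+6 = 5.47; w = -0.53 - 0.5·(5.47) = -3.265
step 3: grad = -3.265+6 = 2.735; w = -3.265 - 0.5·(2.735) = -4.6325

-4.6325


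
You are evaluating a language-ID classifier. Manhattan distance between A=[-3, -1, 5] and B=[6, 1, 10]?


d = |-3-6| + |-1-1| + |5-10|
  = 9 + 2 + 5
  = 16

16


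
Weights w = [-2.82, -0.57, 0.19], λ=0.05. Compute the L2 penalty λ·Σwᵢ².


‖w‖₂² = (-2.82)² + (-0.57)² + (0.19)²
     = 7.9524 + 0.3249 + 0.0361
     = 8.3134
λ·‖w‖₂² = 0.05·8.3134 = 0.41567

0.41567


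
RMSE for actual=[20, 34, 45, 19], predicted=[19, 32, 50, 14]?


MSE = 55/4 = 13.75
RMSE = √(55/4) = 3.7081

3.7081


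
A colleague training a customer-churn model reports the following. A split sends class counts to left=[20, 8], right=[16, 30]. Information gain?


Parent = [36, 38], H_parent = 0.9995
H_left = 0.8631 (n=28), H_right = 0.9321 (n=46)
H_children = (28/74)·0.8631 + (46/74)·0.9321 = 0.906
IG = 0.9995 - 0.906 = 0.0935

0.0935


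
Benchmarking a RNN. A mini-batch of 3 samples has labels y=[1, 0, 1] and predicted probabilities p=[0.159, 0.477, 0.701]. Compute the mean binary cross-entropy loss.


L[0] = -ln(0.159) = 1.8389
L[1] = -ln(1-0.477) = -ln(0.523) = 0.6482
L[2] = -ln(0.701) = 0.3552
mean = (1.8389 + 0.6482 + 0.3552)/3 = 0.9474

0.9474


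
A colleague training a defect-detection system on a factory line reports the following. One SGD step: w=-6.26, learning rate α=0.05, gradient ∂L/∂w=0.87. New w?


w_new = w - α·∇
= -6.26 - 0.05·0.87
= -6.26 - 0.0435
= -6.3035

-6.3035


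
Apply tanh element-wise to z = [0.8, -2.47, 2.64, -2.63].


tanh(0.8) = 0.664
tanh(-2.47) = -0.9858
tanh(2.64) = 0.9899
tanh(-2.63) = -0.9897
result = [0.664, -0.9858, 0.9899, -0.9897]

[0.664, -0.9858, 0.9899, -0.9897]


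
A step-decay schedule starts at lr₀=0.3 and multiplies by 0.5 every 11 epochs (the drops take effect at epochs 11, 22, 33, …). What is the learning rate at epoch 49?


n_drops = ⌊49/11⌋ = 4
lr = 0.3·0.5^4 = 0.3·0.0625 = 0.01875

0.01875


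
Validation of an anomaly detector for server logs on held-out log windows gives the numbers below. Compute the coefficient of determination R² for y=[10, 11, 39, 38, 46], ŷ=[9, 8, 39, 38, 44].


ȳ = 28.8
SS_res = Σ(y-ŷ)² = 14
SS_tot = Σ(y-ȳ)² = 1154.8
R² = 1 - SS_res/SS_tot = 1 - 0.0121 = 0.9879

0.9879


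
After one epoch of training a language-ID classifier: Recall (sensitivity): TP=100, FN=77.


Recall = TP/(TP+FN)
= 100/(100+77)
= 100/177 = 56.5%

56.5%


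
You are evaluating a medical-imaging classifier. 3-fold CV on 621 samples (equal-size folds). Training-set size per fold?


Fold size = 621/3 = 207
Training per fold = 621 - 207 = 414

414


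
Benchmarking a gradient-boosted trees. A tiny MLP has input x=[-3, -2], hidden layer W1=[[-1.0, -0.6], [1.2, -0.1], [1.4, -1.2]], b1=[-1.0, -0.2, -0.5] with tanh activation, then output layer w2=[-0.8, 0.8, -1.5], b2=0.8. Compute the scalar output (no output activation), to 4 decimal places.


z1[0] = (-1.0)·(-3) + (-0.6)·(-2) - 1.0 = 3.2
z1[1] = (1.2)·(-3) + (-0.1)·(-2) - 0.2 = -3.6
z1[2] = (1.4)·(-3) + (-1.2)·(-2) - 0.5 = -2.3
h = tanh(z1) = [0.9967, -0.9985, -0.9801]
output = (-0.8)·(0.9967) + (0.8)·(-0.9985) + (-1.5)·(-0.9801) + 0.8 = 0.674

0.674


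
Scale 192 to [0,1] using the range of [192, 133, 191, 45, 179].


min=45, max=192
(192-45)/(192-45) = 147/147 = 1.0

1.0


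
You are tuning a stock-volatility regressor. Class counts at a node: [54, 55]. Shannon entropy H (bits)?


Probabilities: [54/109, 55/109] ≈ [0.4954, 0.5046]
H = -((54/109)·log₂(54/109) + (55/109)·log₂(55/109))
  = 0.9999 bits

0.9999 bits


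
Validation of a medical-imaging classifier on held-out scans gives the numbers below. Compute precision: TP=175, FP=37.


Precision = TP/(TP+FP)
= 175/(175+37)
= 175/212 = 82.55%

82.55%


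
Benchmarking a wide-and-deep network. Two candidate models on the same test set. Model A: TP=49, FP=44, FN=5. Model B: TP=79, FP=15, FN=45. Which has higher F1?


Model A: P=49/93=0.5269, R=49/54=0.9074, F1=2PR/(P+R)=2TP/(2TP+FP+FN)=98/147=0.6667
Model B: P=79/94=0.8404, R=79/124=0.6371, F1=2PR/(P+R)=2TP/(2TP+FP+FN)=158/218=0.7248
0.6667 < 0.7248 → Model B

Model B


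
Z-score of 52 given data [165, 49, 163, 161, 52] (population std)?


μ = 118, σ = 55.1362
z = (52 - 118)/55.1362 = -1.197

-1.197


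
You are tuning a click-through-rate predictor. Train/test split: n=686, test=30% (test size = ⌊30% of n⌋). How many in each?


Test = ⌊686·30/100⌋ = 205
Train = 686 - 205 = 481

Train: 481, Test: 205


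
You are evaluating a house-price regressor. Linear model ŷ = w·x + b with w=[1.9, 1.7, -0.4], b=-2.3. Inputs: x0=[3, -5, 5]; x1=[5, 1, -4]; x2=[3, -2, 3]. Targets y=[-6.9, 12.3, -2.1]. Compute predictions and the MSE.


ŷ0 = (1.9)·(3) + (1.7)·(-5) + (-0.4)·(5) - 2.3 = -7.1
ŷ1 = (1.9)·(5) + (1.7)·(1) + (-0.4)·(-4) - 2.3 = 10.5
ŷ2 = (1.9)·(3) + (1.7)·(-2) + (-0.4)·(3) - 2.3 = -1.2
errors² = [0.04, 3.24, 0.81]
MSE = 4.0900/3 = 1.3633

1.3633


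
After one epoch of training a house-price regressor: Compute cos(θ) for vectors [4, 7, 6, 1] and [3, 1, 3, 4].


A·B = 4·3 + 7·1 + 6·3 + 1·4 = 41
‖A‖ = √102 = 10.0995, ‖B‖ = √35 = 5.9161
cos = 41/(√102·√35) = 41/√3570 = 0.6862

0.6862


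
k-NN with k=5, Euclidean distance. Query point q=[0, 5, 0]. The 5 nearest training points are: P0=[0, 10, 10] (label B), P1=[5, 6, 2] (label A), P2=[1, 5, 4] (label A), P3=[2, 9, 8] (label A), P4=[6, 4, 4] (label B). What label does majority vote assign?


d(q,P0) = 11.1803  (label B)
d(q,P1) = 5.4772  (label A)
d(q,P2) = 4.1231  (label A)
d(q,P3) = 9.1652  (label A)
d(q,P4) = 7.2801  (label B)
Votes: A=3, B=2
Majority → A

A


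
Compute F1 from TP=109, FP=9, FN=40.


Precision = 109/118 = 0.9237
Recall = 109/149 = 0.7315
F1 = 2·P·R/(P+R) = 2·TP/(2·TP+FP+FN) = 218/(218+9+40) = 218/267 = 0.8165

0.8165


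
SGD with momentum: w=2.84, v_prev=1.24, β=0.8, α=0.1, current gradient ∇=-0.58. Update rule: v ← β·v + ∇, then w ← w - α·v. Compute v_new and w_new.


v_new = 0.8·1.24 - 0.58 = 0.992 - 0.58 = 0.412
w_new = 2.84 - 0.1·0.412 = 2.84 - 0.0412 = 2.7988

v_new=0.412, w_new=2.7988


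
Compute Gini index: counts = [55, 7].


Probabilities: [55/62, 7/62] ≈ [0.8871, 0.1129]
Σpᵢ² = (3025 + 49)/62² = 3074/3844
Gini = 1 - Σpᵢ² = 1 - 3074/3844 = 0.2003

0.2003


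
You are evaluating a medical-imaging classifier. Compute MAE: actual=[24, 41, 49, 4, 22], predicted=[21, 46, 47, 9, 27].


Absolute errors: |24-21|=3, |41-46|=5, |49-47|=2, |4-9|=5, |22-27|=5
Sum = 20
MAE = 20/5 = 4

4


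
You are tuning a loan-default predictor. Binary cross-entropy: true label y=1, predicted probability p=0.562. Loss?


BCE = -[y·ln(p) + (1-y)·ln(1-p)]
= -1·ln(0.562) - 0
= -ln(0.562) = 0.5763

0.5763


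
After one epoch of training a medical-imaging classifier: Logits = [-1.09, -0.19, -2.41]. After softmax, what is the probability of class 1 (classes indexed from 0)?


Exponentials: e^-1.09=0.3362, e^-0.19=0.827, e^-2.41=0.0898
Sum = 1.253
Softmax = [0.2683, 0.66, 0.0717]
p[1] = 0.827/1.253 = 0.66

0.66


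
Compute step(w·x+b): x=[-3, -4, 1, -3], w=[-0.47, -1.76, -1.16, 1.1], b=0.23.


z = (-3)·(-0.47) + (-4)·(-1.76) + (1)·(-1.16) + (-3)·(1.1) + 0.23
  = 4.22
step(z) = 1 (z≥0)

1


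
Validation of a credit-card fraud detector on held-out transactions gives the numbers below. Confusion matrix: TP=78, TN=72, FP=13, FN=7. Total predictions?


Total = TP + TN + FP + FN
= 78 + 72 + 13 + 7
= 170
(Predicted positive: 91, predicted negative: 79)

170


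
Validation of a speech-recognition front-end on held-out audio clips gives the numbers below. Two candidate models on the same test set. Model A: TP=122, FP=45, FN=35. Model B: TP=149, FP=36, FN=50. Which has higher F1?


Model A: P=122/167=0.7305, R=122/157=0.7771, F1=2PR/(P+R)=2TP/(2TP+FP+FN)=244/324=0.7531
Model B: P=149/185=0.8054, R=149/199=0.7487, F1=2PR/(P+R)=2TP/(2TP+FP+FN)=298/384=0.776
0.7531 < 0.776 → Model B

Model B


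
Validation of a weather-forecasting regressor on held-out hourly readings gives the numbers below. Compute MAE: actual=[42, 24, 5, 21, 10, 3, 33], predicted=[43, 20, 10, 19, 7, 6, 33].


Absolute errors: |42-43|=1, |24-20|=4, |5-10|=5, |21-19|=2, |10-7|=3, |3-6|=3, |33-33|=0
Sum = 18
MAE = 18/7 = 18/7

18/7


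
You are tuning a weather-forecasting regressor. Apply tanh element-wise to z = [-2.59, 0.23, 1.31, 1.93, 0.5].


tanh(-2.59) = -0.9888
tanh(0.23) = 0.226
tanh(1.31) = 0.8643
tanh(1.93) = 0.9587
tanh(0.5) = 0.4621
result = [-0.9888, 0.226, 0.8643, 0.9587, 0.4621]

[-0.9888, 0.226, 0.8643, 0.9587, 0.4621]


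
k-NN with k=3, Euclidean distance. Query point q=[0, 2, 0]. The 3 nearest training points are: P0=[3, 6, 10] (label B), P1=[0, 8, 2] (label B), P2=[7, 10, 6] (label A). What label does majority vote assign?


d(q,P0) = 11.1803  (label B)
d(q,P1) = 6.3246  (label B)
d(q,P2) = 12.2066  (label A)
Votes: A=1, B=2
Majority → B

B


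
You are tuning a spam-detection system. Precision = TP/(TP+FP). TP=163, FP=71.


Precision = TP/(TP+FP)
= 163/(163+71)
= 163/234 = 69.66%

69.66%


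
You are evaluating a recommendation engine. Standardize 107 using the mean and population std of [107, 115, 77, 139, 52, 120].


μ = 101.6667, σ = 28.9002
z = (107 - 101.6667)/28.9002 = 0.1845

0.1845


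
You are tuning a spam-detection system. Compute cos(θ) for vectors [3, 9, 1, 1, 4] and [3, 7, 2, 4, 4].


A·B = 3·3 + 9·7 + 1·2 + 1·4 + 4·4 = 94
‖A‖ = √108 = 10.3923, ‖B‖ = √94 = 9.6954
cos = 94/(√108·√94) = 94/√10152 = 0.9329

0.9329


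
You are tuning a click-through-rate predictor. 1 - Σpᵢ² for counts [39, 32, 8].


Probabilities: [39/79, 32/79, 8/79] ≈ [0.4937, 0.4051, 0.1013]
Σpᵢ² = (1521 + 1024 + 64)/79² = 2609/6241
Gini = 1 - Σpᵢ² = 1 - 2609/6241 = 0.582

0.582


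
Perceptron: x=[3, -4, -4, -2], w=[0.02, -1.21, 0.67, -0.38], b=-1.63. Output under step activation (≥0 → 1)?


z = (3)·(0.02) + (-4)·(-1.21) + (-4)·(0.67) + (-2)·(-0.38) - 1.63
  = 1.35
step(z) = 1 (z≥0)

1


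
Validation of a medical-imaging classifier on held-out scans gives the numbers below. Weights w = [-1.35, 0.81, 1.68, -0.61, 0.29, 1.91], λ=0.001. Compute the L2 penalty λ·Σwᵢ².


‖w‖₂² = (-1.35)² + (0.81)² + (1.68)² + (-0.61)² + (0.29)² + (1.91)²
     = 1.8225 + 0.6561 + 2.8224 + 0.3721 + 0.0841 + 3.6481
     = 9.4053
λ·‖w‖₂² = 0.001·9.4053 = 0.009405

0.009405


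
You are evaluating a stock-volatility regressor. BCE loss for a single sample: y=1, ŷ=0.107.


BCE = -[y·ln(p) + (1-y)·ln(1-p)]
= -1·ln(0.107) - 0
= -ln(0.107) = 2.2349

2.2349


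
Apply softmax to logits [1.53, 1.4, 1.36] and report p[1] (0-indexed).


Exponentials: e^1.53=4.6182, e^1.4=4.0552, e^1.36=3.8962
Sum = 12.5696
Softmax = [0.3674, 0.3226, 0.31]
p[1] = 4.0552/12.5696 = 0.3226

0.3226


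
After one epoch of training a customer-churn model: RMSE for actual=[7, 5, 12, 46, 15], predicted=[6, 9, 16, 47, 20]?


MSE = 59/5 = 11.8
RMSE = √(59/5) = 3.4351

3.4351


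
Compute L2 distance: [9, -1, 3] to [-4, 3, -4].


d = √((9+ 4)² + (-1-3)² + (3+ 4)²)
  = √(169 + 16 + 49)
  = √234 = 15.2971

15.2971


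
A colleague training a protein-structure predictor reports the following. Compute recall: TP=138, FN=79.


Recall = TP/(TP+FN)
= 138/(138+79)
= 138/217 = 63.59%

63.59%


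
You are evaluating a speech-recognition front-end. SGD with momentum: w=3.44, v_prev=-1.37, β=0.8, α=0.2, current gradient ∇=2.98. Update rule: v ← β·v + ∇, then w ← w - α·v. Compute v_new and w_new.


v_new = 0.8·-1.37 + 2.98 = -1.096 + 2.98 = 1.884
w_new = 3.44 - 0.2·1.884 = 3.44 - 0.3768 = 3.0632

v_new=1.884, w_new=3.0632


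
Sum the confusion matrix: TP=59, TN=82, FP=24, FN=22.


Total = TP + TN + FP + FN
= 59 + 82 + 24 + 22
= 187
(Predicted positive: 83, predicted negative: 104)

187


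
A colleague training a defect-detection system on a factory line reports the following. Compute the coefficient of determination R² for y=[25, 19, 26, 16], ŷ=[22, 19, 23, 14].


ȳ = 21.5
SS_res = Σ(y-ŷ)² = 22
SS_tot = Σ(y-ȳ)² = 69
R² = 1 - SS_res/SS_tot = 1 - 0.3188 = 0.6812

0.6812


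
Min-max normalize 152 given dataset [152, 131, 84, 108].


min=84, max=152
(152-84)/(152-84) = 68/68 = 1.0

1.0


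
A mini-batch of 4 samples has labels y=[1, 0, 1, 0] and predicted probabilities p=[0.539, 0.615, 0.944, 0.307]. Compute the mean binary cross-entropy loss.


L[0] = -ln(0.539) = 0.618
L[1] = -ln(1-0.615) = -ln(0.385) = 0.9545
L[2] = -ln(0.944) = 0.0576
L[3] = -ln(1-0.307) = -ln(0.693) = 0.3667
mean = (0.618 + 0.9545 + 0.0576 + 0.3667)/4 = 0.4992

0.4992


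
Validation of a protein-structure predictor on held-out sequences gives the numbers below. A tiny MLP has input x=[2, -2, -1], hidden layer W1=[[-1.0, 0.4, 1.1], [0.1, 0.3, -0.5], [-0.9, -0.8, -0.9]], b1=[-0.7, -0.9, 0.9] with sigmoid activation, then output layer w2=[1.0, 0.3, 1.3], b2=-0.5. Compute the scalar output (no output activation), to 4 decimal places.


z1[0] = (-1.0)·(2) + (0.4)·(-2) + (1.1)·(-1) - 0.7 = -4.6
z1[1] = (0.1)·(2) + (0.3)·(-2) + (-0.5)·(-1) - 0.9 = -0.8
z1[2] = (-0.9)·(2) + (-0.8)·(-2) + (-0.9)·(-1) + 0.9 = 1.6
h = sigmoid(z1) = [0.01, 0.31, 0.832]
output = (1.0)·(0.01) + (0.3)·(0.31) + (1.3)·(0.832) - 0.5 = 0.6846

0.6846


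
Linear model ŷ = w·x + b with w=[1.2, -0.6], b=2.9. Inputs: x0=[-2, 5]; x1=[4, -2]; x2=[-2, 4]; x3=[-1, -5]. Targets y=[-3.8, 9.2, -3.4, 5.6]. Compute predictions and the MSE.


ŷ0 = (1.2)·(-2) + (-0.6)·(5) + 2.9 = -2.5
ŷ1 = (1.2)·(4) + (-0.6)·(-2) + 2.9 = 8.9
ŷ2 = (1.2)·(-2) + (-0.6)·(4) + 2.9 = -1.9
ŷ3 = (1.2)·(-1) + (-0.6)·(-5) + 2.9 = 4.7
errors² = [1.69, 0.09, 2.25, 0.81]
MSE = 4.8400/4 = 1.21

1.21


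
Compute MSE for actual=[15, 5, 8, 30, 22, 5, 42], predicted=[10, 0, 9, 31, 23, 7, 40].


Squared errors: (15-10)²=25, (5-0)²=25, (8-9)²=1, (30-31)²=1, (22-23)²=1, (5-7)²=4, (42-40)²=4
Sum = 61
MSE = 61/7 = 61/7

61/7


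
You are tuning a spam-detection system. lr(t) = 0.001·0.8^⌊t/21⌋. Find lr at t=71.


n_drops = ⌊71/21⌋ = 3
lr = 0.001·0.8^3 = 0.001·0.512 = 0.000512

0.000512


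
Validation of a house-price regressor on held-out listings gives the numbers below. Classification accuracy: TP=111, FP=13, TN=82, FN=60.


Accuracy = (TP+TN)/(TP+TN+FP+FN)
= (111+82)/(266)
= 193/266 = 72.56%

72.56%


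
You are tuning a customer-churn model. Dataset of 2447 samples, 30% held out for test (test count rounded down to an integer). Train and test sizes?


Test = ⌊2447·30/100⌋ = 734
Train = 2447 - 734 = 1713

Train: 1713, Test: 734


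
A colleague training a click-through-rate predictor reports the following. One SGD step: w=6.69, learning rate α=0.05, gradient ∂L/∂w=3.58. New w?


w_new = w - α·∇
= 6.69 - 0.05·3.58
= 6.69 - 0.179
= 6.511

6.511


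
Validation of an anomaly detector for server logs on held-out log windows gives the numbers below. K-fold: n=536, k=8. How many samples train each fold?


Fold size = 536/8 = 67
Training per fold = 536 - 67 = 469

469


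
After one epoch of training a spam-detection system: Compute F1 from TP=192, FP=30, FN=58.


Precision = 192/222 = 0.8649
Recall = 192/250 = 0.768
F1 = 2·P·R/(P+R) = 2·TP/(2·TP+FP+FN) = 384/(384+30+58) = 384/472 = 0.8136

0.8136


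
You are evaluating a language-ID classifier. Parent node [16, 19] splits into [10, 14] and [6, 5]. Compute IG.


Parent = [16, 19], H_parent = 0.9947
H_left = 0.9799 (n=24), H_right = 0.994 (n=11)
H_children = (24/35)·0.9799 + (11/35)·0.994 = 0.9843
IG = 0.9947 - 0.9843 = 0.0104

0.0104


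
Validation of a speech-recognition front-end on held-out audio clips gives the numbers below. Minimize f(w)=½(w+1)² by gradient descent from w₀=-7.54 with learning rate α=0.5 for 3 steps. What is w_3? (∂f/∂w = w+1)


step 1: grad = -7.54+1 = -6.54; w = -7.54 - 0.5·(-6.54) = -4.27
step 2: grad = -4.27+1 = -3.27; w = -4.27 - 0.5·(-3.27) = -2.635
step 3: grad = -2.635+1 = -1.635; w = -2.635 - 0.5·(-1.635) = -1.8175

-1.8175


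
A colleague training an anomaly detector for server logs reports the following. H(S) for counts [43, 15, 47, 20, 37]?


Probabilities: [43/162, 15/162, 47/162, 20/162, 37/162] ≈ [0.2654, 0.0926, 0.2901, 0.1235, 0.2284]
H = -((43/162)·log₂(43/162) + (15/162)·log₂(15/162) + (47/162)·log₂(47/162) + (20/162)·log₂(20/162) + (37/162)·log₂(37/162))
  = 2.2029 bits

2.2029 bits


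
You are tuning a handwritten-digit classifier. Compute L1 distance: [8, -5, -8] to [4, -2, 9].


d = |8-4| + |-5+ 2| + |-8-9|
  = 4 + 3 + 17
  = 24

24


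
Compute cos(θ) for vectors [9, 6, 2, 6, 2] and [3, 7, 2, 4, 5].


A·B = 9·3 + 6·7 + 2·2 + 6·4 + 2·5 = 107
‖A‖ = √161 = 12.6886, ‖B‖ = √103 = 10.1489
cos = 107/(√161·√103) = 107/√16583 = 0.8309

0.8309


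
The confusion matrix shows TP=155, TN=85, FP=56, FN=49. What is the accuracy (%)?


Accuracy = (TP+TN)/(TP+TN+FP+FN)
= (155+85)/(345)
= 240/345 = 69.57%

69.57%


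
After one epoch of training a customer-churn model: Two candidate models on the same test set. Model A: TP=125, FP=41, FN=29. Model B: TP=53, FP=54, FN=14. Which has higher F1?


Model A: P=125/166=0.753, R=125/154=0.8117, F1=2PR/(P+R)=2TP/(2TP+FP+FN)=250/320=0.7812
Model B: P=53/107=0.4953, R=53/67=0.791, F1=2PR/(P+R)=2TP/(2TP+FP+FN)=106/174=0.6092
0.7812 > 0.6092 → Model A

Model A


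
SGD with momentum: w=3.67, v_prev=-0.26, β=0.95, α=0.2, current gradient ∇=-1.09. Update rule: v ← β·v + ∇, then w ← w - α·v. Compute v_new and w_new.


v_new = 0.95·-0.26 - 1.09 = -0.247 - 1.09 = -1.337
w_new = 3.67 - 0.2·-1.337 = 3.67 + 0.2674 = 3.9374

v_new=-1.337, w_new=3.9374


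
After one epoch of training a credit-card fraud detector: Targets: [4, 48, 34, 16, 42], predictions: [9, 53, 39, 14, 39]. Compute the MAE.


Absolute errors: |4-9|=5, |48-53|=5, |34-39|=5, |16-14|=2, |42-39|=3
Sum = 20
MAE = 20/5 = 4

4


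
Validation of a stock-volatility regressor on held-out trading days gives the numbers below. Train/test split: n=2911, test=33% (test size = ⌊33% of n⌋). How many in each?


Test = ⌊2911·33/100⌋ = 960
Train = 2911 - 960 = 1951

Train: 1951, Test: 960


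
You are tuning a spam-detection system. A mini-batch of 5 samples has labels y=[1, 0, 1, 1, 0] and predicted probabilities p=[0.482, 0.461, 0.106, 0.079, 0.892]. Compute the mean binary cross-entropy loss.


L[0] = -ln(0.482) = 0.7298
L[1] = -ln(1-0.461) = -ln(0.539) = 0.618
L[2] = -ln(0.106) = 2.2443
L[3] = -ln(0.079) = 2.5383
L[4] = -ln(1-0.892) = -ln(0.108) = 2.2256
mean = (0.7298 + 0.618 + 2.2443 + 2.5383 + 2.2256)/5 = 1.6712

1.6712


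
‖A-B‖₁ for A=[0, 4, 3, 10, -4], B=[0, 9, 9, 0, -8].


d = |0-0| + |4-9| + |3-9| + |10-0| + |-4+ 8|
  = 0 + 5 + 6 + 10 + 4
  = 25

25


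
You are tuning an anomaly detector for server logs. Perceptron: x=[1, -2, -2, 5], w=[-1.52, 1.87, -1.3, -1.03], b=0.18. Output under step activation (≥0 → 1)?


z = (1)·(-1.52) + (-2)·(1.87) + (-2)·(-1.3) + (5)·(-1.03) + 0.18
  = -7.63
step(z) = 0 (z<0)

0


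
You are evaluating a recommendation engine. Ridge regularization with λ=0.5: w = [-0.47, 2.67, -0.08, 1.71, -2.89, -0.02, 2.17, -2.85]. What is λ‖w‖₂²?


‖w‖₂² = (-0.47)² + (2.67)² + (-0.08)² + (1.71)² + (-2.89)² + (-0.02)² + (2.17)² + (-2.85)²
     = 0.2209 + 7.1289 + 0.0064 + 2.9241 + 8.3521 + 0.0004 + 4.7089 + 8.1225
     = 31.4642
λ·‖w‖₂² = 0.5·31.4642 = 15.7321

15.7321


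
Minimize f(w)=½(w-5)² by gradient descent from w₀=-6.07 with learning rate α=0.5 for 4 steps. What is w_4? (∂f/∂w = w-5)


step 1: grad = -6.07-5 = -11.07; w = -6.07 - 0.5·(-11.07) = -0.535
step 2: grad = -0.535-5 = -5.535; w = -0.535 - 0.5·(-5.535) = 2.2325
step 3: grad = 2.2325-5 = -2.7675; w = 2.2325 - 0.5·(-2.7675) = 3.61625
step 4: grad = 3.61625-5 = -1.38375; w = 3.61625 - 0.5·(-1.38375) = 4.308125

4.308125


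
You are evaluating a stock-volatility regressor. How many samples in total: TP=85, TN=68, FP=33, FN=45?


Total = TP + TN + FP + FN
= 85 + 68 + 33 + 45
= 231
(Predicted positive: 118, predicted negative: 113)

231


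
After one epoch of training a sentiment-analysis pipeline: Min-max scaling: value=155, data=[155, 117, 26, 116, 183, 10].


min=10, max=183
(155-10)/(183-10) = 145/173 = 0.8382

0.8382


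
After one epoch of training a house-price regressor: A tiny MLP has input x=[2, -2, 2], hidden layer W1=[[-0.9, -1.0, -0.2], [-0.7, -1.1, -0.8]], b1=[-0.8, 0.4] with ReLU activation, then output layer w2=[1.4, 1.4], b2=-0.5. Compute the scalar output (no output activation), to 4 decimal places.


z1[0] = (-0.9)·(2) + (-1.0)·(-2) + (-0.2)·(2) - 0.8 = -1.0
z1[1] = (-0.7)·(2) + (-1.1)·(-2) + (-0.8)·(2) + 0.4 = -0.4
h = ReLU(z1) = [0.0, 0.0]
output = (1.4)·(0.0) + (1.4)·(0.0) - 0.5 = -0.5

-0.5
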